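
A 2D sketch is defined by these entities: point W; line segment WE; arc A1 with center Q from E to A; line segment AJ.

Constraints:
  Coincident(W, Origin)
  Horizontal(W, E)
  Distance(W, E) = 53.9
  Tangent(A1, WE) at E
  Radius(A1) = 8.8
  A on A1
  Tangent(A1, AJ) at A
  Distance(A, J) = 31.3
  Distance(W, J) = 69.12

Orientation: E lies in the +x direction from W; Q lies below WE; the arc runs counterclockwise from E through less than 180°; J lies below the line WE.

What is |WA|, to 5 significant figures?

47.000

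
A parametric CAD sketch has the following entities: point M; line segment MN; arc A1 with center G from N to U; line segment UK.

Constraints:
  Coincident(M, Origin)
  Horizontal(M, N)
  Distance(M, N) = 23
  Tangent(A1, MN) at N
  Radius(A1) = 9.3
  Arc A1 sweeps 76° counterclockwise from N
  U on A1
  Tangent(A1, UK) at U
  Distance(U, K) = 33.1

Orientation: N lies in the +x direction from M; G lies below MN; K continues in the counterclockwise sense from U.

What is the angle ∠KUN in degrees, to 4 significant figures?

142.0°

M is at the origin; M and N share the same y with |MN| = 23.0 and N on the +x side, so N = (23.00, 0.000). Tangency of A1 to MN means the radius GN is perpendicular to MN, so G = N + (0, -9.3) = (23.00, -9.300). On A1, N sits at bearing 90° from G; a 76° counterclockwise sweep puts U at bearing 166°, so U = G + 9.3·(cos 166°, sin 166°) = (13.98, -7.050). Tangency of A1 to UK means the radius GU is perpendicular to UK, so UK runs along (−sin 166°, cos 166°); with |UK| = 33.1, K = (5.969, -39.17). Then cos ∠KUN = UK·UN / (|UK||UN|), giving 142.0°.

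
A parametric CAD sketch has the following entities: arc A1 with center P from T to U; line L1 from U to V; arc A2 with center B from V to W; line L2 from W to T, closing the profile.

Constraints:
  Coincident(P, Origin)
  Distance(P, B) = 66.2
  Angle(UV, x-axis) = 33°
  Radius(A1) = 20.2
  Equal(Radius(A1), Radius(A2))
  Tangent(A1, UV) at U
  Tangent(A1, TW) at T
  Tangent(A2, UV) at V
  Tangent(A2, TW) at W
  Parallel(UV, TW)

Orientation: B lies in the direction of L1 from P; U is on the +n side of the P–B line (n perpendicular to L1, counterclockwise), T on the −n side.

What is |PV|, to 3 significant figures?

69.2

The slot axis is L1's direction at 33.0°, so u = (cos 33.0°, sin 33.0°) = (0.839, 0.545) and n = (−sin 33.0°, cos 33.0°) = (-0.545, 0.839). P is at the origin and B lies 66.2 along u from P, so B = 66.2·u = (55.5, 36.1). Tangency of A1 to both parallel lines with radius 20.2 puts U and T at P ± 20.2·n: U = (-11.0, 16.9), T = (11.0, -16.9). Equal radii place V and W the same way about B: V = B + 20.2·n = (44.5, 53.0), W = B − 20.2·n = (66.5, 19.1). Then |PV| = |V − P| = 69.2.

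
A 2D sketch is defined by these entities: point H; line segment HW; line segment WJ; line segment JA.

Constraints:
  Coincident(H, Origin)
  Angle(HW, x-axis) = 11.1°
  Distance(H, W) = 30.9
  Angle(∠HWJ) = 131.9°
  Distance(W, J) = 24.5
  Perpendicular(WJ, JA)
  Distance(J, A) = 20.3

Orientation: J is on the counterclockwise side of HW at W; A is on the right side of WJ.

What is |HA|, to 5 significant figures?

62.547

H is at the origin; HW runs at 11.1° with length 30.9, so W = 30.9·(cos 11.1°, sin 11.1°) = (30.322, 5.9489). ∠HWJ = 131.9°, so WJ runs at 11.1° + (180° − 131.9°) = 59.200° from the x-axis; with |WJ| = 24.5, J = W + 24.5·(cos 59.200°, sin 59.200°) = (42.867, 26.993). The perpendicularity gives JA at right angles to WJ; with |JA| = 20.3 on the right of WJ, A = J + 20.3·(0.85896, -0.51204) = (60.304, 16.599). Then |HA| = |A − H| = 62.547.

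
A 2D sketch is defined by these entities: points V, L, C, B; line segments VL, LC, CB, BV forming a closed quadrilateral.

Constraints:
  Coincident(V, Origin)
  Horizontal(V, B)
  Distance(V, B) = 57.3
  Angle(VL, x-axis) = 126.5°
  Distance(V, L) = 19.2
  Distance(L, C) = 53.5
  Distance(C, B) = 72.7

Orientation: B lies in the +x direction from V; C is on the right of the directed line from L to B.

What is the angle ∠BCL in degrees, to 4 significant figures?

65.82°

Checks: V = (0.00, 0.00) ✓; |LC| = 53.50 ✓; |CB| = 72.70 ✓.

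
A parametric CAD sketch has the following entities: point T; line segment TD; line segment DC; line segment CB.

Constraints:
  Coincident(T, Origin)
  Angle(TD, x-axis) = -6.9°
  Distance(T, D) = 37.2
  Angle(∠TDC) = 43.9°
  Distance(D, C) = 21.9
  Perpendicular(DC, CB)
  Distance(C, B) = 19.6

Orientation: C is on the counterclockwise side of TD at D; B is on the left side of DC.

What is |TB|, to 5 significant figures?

7.9010

T is at the origin; TD runs at -6.9° with length 37.2, so D = 37.2·(cos -6.9°, sin -6.9°) = (36.931, -4.4691). ∠TDC = 43.9°, so DC runs at -6.9° + (180° − 43.9°) = 129.20° from the x-axis; with |DC| = 21.9, C = D + 21.9·(cos 129.20°, sin 129.20°) = (23.089, 12.502). The perpendicularity gives CB at right angles to DC; with |CB| = 19.6 on the left of DC, B = C + 19.6·(-0.77494, -0.63203) = (7.9002, 0.11442). Then |TB| = |B − T| = 7.9010.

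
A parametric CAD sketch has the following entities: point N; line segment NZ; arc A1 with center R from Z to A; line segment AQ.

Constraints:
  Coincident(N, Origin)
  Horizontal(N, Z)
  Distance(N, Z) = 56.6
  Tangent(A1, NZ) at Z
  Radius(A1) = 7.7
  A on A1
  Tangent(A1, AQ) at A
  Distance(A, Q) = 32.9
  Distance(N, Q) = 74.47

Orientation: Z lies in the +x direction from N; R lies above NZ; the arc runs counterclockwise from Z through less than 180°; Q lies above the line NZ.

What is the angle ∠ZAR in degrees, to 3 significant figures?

43.1°

N is at the origin; N and Z share the same y with |NZ| = 56.6 and Z on the +x side, so Z = (56.6, 0.00). Since A1 is tangent to NZ there, RZ ⟂ NZ, so R = Z + (0, 7.7) = (56.6, 7.70). Since RA ⟂ AQ (tangency), |RQ| = √(7.7² + 32.9²) = 33.8 regardless of where A sits on A1. So Q lies on both circle(N, 74.47) and circle(R, 33.8); the above-NZ intersection is Q = (62.1, 41.0). A is the foot of the tangent from Q: A = (64.3, 8.20).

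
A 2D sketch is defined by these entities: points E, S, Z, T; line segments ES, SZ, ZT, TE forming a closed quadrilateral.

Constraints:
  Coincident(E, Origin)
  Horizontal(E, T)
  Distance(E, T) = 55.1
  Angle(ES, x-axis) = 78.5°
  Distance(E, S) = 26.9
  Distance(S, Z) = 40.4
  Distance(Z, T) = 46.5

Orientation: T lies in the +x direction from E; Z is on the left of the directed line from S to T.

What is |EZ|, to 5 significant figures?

60.807

Checks: |SZ| = 40.40 ✓; |ZT| = 46.50 ✓.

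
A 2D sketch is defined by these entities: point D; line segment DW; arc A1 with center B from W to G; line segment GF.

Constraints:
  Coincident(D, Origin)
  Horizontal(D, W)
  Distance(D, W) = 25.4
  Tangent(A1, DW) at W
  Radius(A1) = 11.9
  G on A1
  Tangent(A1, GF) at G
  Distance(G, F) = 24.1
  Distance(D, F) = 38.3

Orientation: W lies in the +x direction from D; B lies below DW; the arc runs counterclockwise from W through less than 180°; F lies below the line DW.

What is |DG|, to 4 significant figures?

17.94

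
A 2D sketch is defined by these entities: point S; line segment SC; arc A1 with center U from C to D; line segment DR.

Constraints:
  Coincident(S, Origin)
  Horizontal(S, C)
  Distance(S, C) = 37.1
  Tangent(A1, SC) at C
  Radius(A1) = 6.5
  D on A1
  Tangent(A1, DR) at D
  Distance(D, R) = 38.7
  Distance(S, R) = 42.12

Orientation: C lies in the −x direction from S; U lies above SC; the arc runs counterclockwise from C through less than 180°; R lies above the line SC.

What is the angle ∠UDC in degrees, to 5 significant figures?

57.012°

S is at the origin; SC is horizontal with |SC| = 37.1 and C on the −x side, so C = (-37.100, 0.0000). A1 meets SC tangentially, so UC is at right angles to SC, so U = C + (0, 6.5) = (-37.100, 6.5000). Since UD ⟂ DR (tangency), |UR| = √(6.5² + 38.7²) = 39.242 regardless of where D sits on A1. So R lies on both circle(S, 42.12) and circle(U, 39.242); the above-SC intersection is R = (-15.407, 39.201). D is the foot of the tangent from R: D = (-31.163, 3.8536).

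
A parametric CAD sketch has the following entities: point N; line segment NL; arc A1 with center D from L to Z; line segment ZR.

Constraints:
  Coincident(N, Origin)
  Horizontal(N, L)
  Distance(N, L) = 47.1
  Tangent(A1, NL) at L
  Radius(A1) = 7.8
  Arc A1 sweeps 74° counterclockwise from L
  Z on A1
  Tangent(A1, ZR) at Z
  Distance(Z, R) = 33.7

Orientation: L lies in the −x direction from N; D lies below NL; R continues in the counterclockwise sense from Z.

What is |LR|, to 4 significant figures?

41.58

N is at the origin; N and L share the same y with |NL| = 47.1 and L on the −x side, so L = (-47.10, 0.000). Tangency of A1 to NL means the radius DL is perpendicular to NL, so D = L + (0, -7.8) = (-47.10, -7.800). On A1, L sits at bearing 90° from D; a 74° counterclockwise sweep puts Z at bearing 164°, so Z = D + 7.8·(cos 164°, sin 164°) = (-54.60, -5.650). The tangent condition forces DZ to be normal to ZR, so ZR runs along (−sin 164°, cos 164°); with |ZR| = 33.7, R = (-63.89, -38.04). Then |LR| = |R − L| = 41.58.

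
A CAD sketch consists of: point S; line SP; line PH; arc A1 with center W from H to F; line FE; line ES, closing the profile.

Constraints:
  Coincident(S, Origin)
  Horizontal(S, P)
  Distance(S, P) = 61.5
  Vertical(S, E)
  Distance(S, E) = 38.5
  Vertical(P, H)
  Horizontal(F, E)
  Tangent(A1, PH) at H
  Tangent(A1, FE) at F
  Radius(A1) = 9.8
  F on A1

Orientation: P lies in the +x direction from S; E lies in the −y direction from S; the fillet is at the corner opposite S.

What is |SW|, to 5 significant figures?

59.132

S is at the origin; SP is horizontal with |SP| = 61.5 and P on the +x side, so P = (61.500, 0.0000). S and E share the same x with |SE| = 38.5 and E on the −y side, so E = (0.0000, -38.500). The virtual corner opposite S is at (61.500, -38.500). Tangency of A1 to PH means the radius WH is perpendicular to PH and since A1 is tangent to FE there, WF ⟂ FE, with radius 9.8, so the center W sits 9.8 in from both sides at W = (51.700, -28.700). Then |SW| = |W − S| = 59.132.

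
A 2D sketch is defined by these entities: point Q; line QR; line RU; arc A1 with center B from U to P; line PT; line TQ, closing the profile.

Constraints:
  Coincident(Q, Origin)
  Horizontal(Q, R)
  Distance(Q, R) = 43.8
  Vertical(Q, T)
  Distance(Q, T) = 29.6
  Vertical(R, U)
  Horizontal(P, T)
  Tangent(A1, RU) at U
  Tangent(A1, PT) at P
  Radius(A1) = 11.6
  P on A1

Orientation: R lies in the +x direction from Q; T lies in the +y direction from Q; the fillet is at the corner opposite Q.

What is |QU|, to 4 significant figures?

47.35

Q is at the origin; QR is horizontal with |QR| = 43.8 and R on the +x side, so R = (43.80, 0.000). QT is vertical with |QT| = 29.6 and T on the +y side, so T = (0.000, 29.60). The virtual corner opposite Q is at (43.80, 29.60). The tangent condition forces BU to be normal to RU and the tangent condition forces BP to be normal to PT, with radius 11.6, so the center B sits 11.6 in from both sides at B = (32.20, 18.00). That places the tangent points at U = (43.80, 18.00) on RU and P = (32.20, 29.60) on PT. Then |QU| = |U − Q| = 47.35.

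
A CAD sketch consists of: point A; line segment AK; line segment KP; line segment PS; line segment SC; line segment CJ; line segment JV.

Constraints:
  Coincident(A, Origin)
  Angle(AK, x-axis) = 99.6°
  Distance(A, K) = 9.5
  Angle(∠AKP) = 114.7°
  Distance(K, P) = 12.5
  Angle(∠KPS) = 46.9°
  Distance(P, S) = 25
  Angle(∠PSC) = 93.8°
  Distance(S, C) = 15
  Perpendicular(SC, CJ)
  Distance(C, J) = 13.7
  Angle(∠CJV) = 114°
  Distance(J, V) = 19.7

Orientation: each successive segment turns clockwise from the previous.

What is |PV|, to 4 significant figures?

3.499

A is at the origin; AK runs at 99.6° with length 9.5, so K = (-1.584, 9.367). ∠AKP = 114.7° gives KP at 34.30° from the x-axis; with |KP| = 12.5, P = (8.742, 16.41). ∠KPS = 46.9° gives PS at -98.80° from the x-axis; with |PS| = 25.0, S = (4.917, -8.295). ∠PSC = 93.8° gives SC at 175.0° from the x-axis; with |SC| = 15.0, C = (-10.03, -6.987). SC is perpendicular to CJ, so CJ runs at 85.00°; with |CJ| = 13.7, J = (-8.832, 6.661). ∠CJV = 114.0° gives JV at 19.00° from the x-axis; with |JV| = 19.7, V = (9.795, 13.07). Then |PV| = |V − P| = 3.499.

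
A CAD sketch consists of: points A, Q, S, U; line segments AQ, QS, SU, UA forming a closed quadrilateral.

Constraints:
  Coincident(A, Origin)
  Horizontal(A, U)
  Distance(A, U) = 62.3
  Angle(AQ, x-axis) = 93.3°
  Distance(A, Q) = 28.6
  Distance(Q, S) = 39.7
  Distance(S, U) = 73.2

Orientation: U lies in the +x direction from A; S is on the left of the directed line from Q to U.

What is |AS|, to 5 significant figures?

64.488

A is at the origin; A and U share the same y with |AU| = 62.3 and U in +x, so U = (62.3, 0). AQ runs at 93.3° with |AQ| = 28.6, so Q = (-1.6463, 28.553). S is determined by |QS| = 39.7 and |SU| = 73.2 together: it lies at the intersection of circle(Q, 39.7) and circle(U, 73.2). With |QU| = 70.031, the foot of the radical line on QU is 8.0124 from Q and the perpendicular offset is √(39.7² − 8.0124²) = 38.883. Taking the left-of-QU solution: S = (21.523, 60.790).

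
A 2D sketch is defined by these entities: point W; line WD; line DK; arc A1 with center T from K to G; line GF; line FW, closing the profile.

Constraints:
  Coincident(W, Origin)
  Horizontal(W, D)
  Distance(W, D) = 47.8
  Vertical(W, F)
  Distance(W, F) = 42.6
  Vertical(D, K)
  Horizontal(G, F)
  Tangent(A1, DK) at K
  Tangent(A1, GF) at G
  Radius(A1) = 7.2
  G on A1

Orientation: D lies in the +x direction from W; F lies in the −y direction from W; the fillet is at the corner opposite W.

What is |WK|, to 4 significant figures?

59.48

The virtual corner opposite W is at (47.80, -42.60). Tangency of A1 to DK means the radius TK is perpendicular to DK and A1 meets GF tangentially, so TG is at right angles to GF, with radius 7.2, so the center T sits 7.2 in from both sides at T = (40.60, -35.40). That places the tangent points at K = (47.80, -35.40) on DK and G = (40.60, -42.60) on GF. Then |WK| = |K − W| = 59.48.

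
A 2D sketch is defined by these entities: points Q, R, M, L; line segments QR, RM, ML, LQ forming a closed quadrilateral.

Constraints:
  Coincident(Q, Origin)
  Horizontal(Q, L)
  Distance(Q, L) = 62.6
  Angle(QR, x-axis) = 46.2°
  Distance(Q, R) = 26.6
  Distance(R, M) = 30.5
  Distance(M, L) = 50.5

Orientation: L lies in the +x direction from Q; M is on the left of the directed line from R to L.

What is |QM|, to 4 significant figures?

57.01

Checks: |RM| = 30.50 ✓; |ML| = 50.50 ✓.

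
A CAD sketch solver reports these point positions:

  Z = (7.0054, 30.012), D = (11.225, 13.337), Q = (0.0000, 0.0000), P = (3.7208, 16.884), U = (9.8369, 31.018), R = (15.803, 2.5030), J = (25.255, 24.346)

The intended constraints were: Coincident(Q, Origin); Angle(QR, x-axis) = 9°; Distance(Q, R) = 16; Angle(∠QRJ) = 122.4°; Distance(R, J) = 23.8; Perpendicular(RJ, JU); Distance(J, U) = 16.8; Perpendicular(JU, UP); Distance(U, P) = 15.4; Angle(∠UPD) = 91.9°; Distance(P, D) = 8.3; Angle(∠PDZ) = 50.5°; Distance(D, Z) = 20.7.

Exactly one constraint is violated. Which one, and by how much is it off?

Distance(D, Z) = 20.7 — off by 3.50.

Q = (0.00, 0.00) ✓; QR at 9.000° ✓; |QR| = 16.00 ✓; ∠QRJ = 122.4° ✓; |RJ| = 23.80 ✓; ∠(RJ, JU) = 90.00° ✓; |JU| = 16.80 ✓; ∠(JU, UP) = 90.00° ✓; |UP| = 15.40 ✓; ∠UPD = 91.90° ✓; |PD| = 8.300 ✓; ∠PDZ = 50.50° ✓; |DZ| = 17.20 ✗.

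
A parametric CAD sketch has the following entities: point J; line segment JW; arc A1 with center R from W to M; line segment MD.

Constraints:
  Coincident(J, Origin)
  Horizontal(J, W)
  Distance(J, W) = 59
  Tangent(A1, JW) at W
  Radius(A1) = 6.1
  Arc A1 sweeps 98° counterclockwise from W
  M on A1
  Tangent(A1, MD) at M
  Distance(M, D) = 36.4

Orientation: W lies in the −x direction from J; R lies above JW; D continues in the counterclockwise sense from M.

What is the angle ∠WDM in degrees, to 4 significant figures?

9.299°

On A1, W sits at bearing -90° from R; a 98° counterclockwise sweep puts M at bearing 8°, so M = R + 6.1·(cos 8°, sin 8°) = (-52.96, 6.949). Tangency of A1 to MD means the radius RM is perpendicular to MD, so MD runs along (−sin 8°, cos 8°); with |MD| = 36.4, D = (-58.03, 42.99). Then cos ∠WDM = DW·DM / (|DW||DM|), giving 9.299°.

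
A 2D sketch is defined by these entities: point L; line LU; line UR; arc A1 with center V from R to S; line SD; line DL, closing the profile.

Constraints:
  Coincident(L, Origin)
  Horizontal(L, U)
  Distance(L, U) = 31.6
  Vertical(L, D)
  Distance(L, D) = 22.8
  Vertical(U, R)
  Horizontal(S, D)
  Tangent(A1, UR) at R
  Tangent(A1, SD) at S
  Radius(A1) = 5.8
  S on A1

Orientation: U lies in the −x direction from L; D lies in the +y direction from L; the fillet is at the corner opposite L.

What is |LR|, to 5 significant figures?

35.883

L is at the origin; LU is horizontal with |LU| = 31.6 and U on the −x side, so U = (-31.600, 0.0000). LD is vertical with |LD| = 22.8 and D on the +y side, so D = (0.0000, 22.800). The virtual corner opposite L is at (-31.600, 22.800). Tangency of A1 to UR means the radius VR is perpendicular to UR and since A1 is tangent to SD there, VS ⟂ SD, with radius 5.8, so the center V sits 5.8 in from both sides at V = (-25.800, 17.000). That places the tangent points at R = (-31.600, 17.000) on UR and S = (-25.800, 22.800) on SD. Then |LR| = |R − L| = 35.883.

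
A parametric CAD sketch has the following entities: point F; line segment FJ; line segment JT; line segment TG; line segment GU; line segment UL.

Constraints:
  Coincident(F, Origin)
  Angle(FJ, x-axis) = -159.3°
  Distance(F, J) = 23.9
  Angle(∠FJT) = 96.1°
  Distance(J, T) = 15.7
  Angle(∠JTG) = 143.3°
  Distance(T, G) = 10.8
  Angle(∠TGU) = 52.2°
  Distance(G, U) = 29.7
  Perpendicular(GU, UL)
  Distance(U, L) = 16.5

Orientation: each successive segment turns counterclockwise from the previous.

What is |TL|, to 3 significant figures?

24.4

F is at the origin; FJ runs at -159.3° with length 23.9, so J = (-22.4, -8.45). ∠FJT = 96.1° gives JT at -75.4° from the x-axis; with |JT| = 15.7, T = (-18.4, -23.6). ∠JTG = 143.3° gives TG at -38.7° from the x-axis; with |TG| = 10.8, G = (-9.97, -30.4). ∠TGU = 52.2° gives GU at 89.1° from the x-axis; with |GU| = 29.7, U = (-9.50, -0.697). GU ⟂ UL, so UL runs at 179°; with |UL| = 16.5, L = (-26.0, -0.438). Then |TL| = |L − T| = 24.4.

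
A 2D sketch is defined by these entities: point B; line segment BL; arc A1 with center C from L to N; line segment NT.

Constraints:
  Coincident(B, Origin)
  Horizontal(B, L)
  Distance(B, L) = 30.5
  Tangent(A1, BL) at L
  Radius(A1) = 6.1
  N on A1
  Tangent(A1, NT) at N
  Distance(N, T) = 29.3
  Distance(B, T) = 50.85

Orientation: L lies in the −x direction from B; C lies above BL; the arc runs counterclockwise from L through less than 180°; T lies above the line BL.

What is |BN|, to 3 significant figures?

26.3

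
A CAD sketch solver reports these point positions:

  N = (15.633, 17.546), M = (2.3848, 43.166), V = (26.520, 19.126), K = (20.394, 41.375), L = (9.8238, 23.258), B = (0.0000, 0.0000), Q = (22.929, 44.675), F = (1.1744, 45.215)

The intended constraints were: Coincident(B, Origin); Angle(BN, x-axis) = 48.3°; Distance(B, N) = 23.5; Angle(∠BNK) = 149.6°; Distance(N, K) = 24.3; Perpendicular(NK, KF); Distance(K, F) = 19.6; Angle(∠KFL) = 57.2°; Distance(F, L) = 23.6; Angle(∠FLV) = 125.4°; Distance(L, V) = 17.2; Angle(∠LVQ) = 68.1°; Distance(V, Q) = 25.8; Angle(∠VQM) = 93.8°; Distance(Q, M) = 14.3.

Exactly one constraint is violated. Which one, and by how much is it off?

Distance(Q, M) = 14.3 — off by 6.30.

B = (0.00, 0.00) ✓; BN at 48.30° ✓; |BN| = 23.50 ✓; ∠BNK = 149.6° ✓; |NK| = 24.30 ✓; ∠(NK, KF) = 90.00° ✓; |KF| = 19.60 ✓; ∠KFL = 57.20° ✓; |FL| = 23.60 ✓; ∠FLV = 125.4° ✓; |LV| = 17.20 ✓; ∠LVQ = 68.10° ✓; |VQ| = 25.80 ✓; ∠VQM = 93.80° ✓; |QM| = 20.60 ✗.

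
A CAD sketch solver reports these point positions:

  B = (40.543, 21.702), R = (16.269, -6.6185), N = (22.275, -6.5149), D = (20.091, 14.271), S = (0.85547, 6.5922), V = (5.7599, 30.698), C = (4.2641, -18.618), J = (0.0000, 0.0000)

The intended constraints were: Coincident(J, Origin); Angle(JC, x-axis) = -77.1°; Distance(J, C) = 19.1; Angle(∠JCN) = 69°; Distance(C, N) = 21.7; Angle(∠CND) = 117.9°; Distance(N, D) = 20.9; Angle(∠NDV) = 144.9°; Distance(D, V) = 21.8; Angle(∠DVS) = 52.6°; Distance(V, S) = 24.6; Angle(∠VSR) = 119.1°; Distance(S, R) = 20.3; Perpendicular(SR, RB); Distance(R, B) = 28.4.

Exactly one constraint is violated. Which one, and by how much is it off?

Distance(R, B) = 28.4 — off by 8.90.

J = (0.00, 0.00) ✓; JC at -77.10° ✓; |JC| = 19.10 ✓; ∠JCN = 69.00° ✓; |CN| = 21.70 ✓; ∠CND = 117.9° ✓; |ND| = 20.90 ✓; ∠NDV = 144.9° ✓; |DV| = 21.80 ✓; ∠DVS = 52.60° ✓; |VS| = 24.60 ✓; ∠VSR = 119.1° ✓; |SR| = 20.30 ✓; ∠(SR, RB) = 90.00° ✓; |RB| = 37.30 ✗.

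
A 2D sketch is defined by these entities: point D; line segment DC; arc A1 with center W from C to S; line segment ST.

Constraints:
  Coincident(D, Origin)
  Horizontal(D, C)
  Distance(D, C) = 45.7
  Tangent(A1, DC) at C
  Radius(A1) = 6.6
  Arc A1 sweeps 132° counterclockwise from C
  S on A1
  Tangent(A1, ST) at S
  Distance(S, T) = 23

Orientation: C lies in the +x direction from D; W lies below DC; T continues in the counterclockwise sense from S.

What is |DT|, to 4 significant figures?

62.82

D is at the origin; D and C share the same y with |DC| = 45.7 and C on the +x side, so C = (45.70, 0.000). Since A1 is tangent to DC there, WC ⟂ DC, so W = C + (0, -6.6) = (45.70, -6.600). On A1, C sits at bearing 90° from W; a 132° counterclockwise sweep puts S at bearing 222°, so S = W + 6.6·(cos 222°, sin 222°) = (40.80, -11.02). Since A1 is tangent to ST there, WS ⟂ ST, so ST runs along (−sin 222°, cos 222°); with |ST| = 23.0, T = (56.19, -28.11). Then |DT| = |T − D| = 62.82.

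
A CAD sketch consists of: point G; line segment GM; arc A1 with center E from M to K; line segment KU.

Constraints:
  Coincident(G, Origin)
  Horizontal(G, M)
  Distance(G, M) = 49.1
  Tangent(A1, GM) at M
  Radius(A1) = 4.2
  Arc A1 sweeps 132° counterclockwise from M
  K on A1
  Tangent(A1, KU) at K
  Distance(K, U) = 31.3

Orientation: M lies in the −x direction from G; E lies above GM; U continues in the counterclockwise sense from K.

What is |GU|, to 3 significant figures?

73.5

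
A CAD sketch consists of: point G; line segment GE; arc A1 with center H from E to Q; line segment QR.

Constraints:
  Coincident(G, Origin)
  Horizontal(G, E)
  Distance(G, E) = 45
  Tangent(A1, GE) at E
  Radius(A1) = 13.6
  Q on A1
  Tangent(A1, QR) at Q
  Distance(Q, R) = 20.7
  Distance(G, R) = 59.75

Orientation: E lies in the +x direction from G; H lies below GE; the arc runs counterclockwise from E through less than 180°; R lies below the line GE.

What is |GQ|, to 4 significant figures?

40.10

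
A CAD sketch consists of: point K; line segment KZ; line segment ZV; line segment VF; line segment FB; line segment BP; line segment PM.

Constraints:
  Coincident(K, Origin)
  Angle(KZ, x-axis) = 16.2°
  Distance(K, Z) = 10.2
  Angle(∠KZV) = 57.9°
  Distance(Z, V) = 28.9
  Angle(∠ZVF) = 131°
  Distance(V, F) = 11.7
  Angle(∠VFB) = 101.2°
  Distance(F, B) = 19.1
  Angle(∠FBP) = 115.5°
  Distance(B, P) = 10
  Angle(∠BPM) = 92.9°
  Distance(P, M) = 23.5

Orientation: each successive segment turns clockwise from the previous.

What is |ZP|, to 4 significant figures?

26.51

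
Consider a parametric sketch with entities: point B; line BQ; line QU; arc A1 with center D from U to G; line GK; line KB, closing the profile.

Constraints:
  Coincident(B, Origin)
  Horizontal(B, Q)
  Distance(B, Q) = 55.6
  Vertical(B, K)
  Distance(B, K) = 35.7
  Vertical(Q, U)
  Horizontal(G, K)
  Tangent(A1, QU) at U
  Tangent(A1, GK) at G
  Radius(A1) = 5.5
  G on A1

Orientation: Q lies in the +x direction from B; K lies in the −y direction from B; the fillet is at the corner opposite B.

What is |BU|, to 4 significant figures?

63.27

The virtual corner opposite B is at (55.60, -35.70). Tangency of A1 to QU means the radius DU is perpendicular to QU and tangency of A1 to GK means the radius DG is perpendicular to GK, with radius 5.5, so the center D sits 5.5 in from both sides at D = (50.10, -30.20). That places the tangent points at U = (55.60, -30.20) on QU and G = (50.10, -35.70) on GK. Then |BU| = |U − B| = 63.27.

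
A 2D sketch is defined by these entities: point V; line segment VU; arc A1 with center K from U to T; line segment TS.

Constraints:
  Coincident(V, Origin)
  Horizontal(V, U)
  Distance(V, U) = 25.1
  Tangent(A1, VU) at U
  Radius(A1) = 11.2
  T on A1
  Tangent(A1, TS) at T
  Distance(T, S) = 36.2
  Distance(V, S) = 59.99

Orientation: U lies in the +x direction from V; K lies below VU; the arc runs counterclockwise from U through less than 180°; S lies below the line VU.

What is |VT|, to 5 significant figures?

23.880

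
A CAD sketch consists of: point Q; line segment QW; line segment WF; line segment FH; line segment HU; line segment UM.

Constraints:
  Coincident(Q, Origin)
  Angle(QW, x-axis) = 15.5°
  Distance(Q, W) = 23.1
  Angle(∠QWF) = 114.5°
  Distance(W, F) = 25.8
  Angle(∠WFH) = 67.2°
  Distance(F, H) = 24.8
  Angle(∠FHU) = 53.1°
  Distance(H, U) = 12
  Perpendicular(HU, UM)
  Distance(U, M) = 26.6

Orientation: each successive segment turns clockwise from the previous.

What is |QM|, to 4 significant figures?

47.99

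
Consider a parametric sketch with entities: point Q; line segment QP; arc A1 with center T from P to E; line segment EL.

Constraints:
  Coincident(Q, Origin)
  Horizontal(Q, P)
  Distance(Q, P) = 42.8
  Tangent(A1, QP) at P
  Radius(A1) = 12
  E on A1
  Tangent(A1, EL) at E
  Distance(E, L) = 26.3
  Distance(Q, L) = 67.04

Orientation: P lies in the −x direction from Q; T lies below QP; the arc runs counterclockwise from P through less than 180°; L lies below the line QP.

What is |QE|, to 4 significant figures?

56.07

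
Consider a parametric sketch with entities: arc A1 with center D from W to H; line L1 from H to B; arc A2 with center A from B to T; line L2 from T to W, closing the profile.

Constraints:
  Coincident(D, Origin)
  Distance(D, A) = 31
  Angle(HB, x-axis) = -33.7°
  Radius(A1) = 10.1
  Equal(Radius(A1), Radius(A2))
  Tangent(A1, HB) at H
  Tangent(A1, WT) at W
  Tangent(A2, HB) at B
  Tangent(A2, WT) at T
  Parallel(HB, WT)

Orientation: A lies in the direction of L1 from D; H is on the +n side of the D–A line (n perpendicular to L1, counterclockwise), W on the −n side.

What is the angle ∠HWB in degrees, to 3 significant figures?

56.9°

The slot axis is L1's direction at -33.7°, so u = (cos -33.7°, sin -33.7°) = (0.832, -0.555) and n = (−sin -33.7°, cos -33.7°) = (0.555, 0.832). D is at the origin and A lies 31.0 along u from D, so A = 31.0·u = (25.8, -17.2). Tangency of A1 to both parallel lines with radius 10.1 puts H and W at D ± 10.1·n: H = (5.60, 8.40), W = (-5.60, -8.40). Equal radii place B and T the same way about A: B = A + 10.1·n = (31.4, -8.80), T = A − 10.1·n = (20.2, -25.6). Then cos ∠HWB = WH·WB / (|WH||WB|), giving 56.9°.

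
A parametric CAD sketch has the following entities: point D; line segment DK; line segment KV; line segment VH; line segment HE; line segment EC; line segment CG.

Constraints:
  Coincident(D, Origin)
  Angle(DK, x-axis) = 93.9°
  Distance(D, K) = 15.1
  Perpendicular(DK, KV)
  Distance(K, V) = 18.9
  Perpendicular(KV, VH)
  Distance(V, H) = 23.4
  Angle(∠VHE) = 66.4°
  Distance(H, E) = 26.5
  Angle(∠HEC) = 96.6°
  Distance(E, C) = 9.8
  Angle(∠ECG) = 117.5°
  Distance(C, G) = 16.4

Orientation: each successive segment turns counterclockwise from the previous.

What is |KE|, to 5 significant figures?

13.878

KV is perpendicular to VH, so VH runs at -86.100°; with |VH| = 23.4, H = (-18.292, -9.5663). ∠VHE = 66.4° gives HE at 27.500° from the x-axis; with |HE| = 26.5, E = (5.2141, 2.6701). Then |KE| = |E − K| = 13.878.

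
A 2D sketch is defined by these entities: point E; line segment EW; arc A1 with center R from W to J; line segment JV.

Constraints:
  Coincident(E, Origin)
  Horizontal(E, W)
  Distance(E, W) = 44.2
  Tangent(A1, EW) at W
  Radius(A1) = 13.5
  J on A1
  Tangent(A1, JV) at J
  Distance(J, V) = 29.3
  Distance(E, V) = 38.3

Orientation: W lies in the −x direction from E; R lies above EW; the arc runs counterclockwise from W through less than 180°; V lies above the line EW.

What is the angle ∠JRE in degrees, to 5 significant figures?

10.248°

Checks: |RJ| = 13.50 ✓; ∠(RJ, JV) = 90.00° ✓; |JV| = 29.30 ✓; |EV| = 38.30 ✓.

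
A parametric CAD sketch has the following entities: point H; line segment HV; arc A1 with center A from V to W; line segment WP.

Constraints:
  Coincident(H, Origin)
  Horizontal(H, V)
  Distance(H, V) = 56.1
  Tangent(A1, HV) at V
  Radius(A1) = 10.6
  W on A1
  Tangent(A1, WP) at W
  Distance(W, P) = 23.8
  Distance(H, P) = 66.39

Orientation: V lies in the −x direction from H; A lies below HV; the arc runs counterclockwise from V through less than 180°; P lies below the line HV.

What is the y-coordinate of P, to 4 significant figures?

-36.64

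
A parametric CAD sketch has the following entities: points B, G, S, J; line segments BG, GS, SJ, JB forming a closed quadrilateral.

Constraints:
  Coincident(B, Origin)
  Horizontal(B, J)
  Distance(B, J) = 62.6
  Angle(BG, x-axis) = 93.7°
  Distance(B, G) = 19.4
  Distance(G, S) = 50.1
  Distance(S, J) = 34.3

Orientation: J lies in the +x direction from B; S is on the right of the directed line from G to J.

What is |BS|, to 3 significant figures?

37.2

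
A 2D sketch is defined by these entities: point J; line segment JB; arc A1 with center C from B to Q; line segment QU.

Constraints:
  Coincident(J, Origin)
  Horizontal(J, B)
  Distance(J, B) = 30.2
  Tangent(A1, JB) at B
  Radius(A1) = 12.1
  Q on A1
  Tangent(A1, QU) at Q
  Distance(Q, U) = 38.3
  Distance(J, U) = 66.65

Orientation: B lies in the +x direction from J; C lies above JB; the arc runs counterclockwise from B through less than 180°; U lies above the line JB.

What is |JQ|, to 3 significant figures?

43.8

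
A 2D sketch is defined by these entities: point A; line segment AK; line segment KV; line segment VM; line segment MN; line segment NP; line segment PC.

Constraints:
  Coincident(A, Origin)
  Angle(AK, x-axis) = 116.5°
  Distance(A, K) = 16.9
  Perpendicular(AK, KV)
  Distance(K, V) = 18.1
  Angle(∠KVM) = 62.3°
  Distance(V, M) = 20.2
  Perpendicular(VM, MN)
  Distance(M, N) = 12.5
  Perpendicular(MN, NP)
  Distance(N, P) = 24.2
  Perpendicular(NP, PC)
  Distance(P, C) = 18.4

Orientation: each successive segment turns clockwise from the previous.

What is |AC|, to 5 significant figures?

30.781

A is at the origin; AK runs at 116.5° with length 16.9, so K = (-7.5407, 15.124). AK ⟂ KV, so KV runs at 26.500°; with |KV| = 18.1, V = (8.6576, 23.201). ∠KVM = 62.3° gives VM at -91.200° from the x-axis; with |VM| = 20.2, M = (8.2345, 3.0050). The perpendicularity gives MN at right angles to VM, so MN runs at 178.80°; with |MN| = 12.5, N = (-4.2627, 3.2668). The perpendicularity gives NP at right angles to MN, so NP runs at 88.800°; with |NP| = 24.2, P = (-3.7559, 27.461). NP ⟂ PC, so PC runs at -1.2000°; with |PC| = 18.4, C = (14.640, 27.076). Then |AC| = |C − A| = 30.781.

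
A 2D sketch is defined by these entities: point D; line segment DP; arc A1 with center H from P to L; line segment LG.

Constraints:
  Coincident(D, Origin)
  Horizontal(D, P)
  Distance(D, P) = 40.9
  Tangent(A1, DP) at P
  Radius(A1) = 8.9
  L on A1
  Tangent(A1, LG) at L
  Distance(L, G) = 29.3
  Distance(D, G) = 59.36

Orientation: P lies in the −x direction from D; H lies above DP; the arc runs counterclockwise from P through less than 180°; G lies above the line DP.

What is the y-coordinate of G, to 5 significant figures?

39.312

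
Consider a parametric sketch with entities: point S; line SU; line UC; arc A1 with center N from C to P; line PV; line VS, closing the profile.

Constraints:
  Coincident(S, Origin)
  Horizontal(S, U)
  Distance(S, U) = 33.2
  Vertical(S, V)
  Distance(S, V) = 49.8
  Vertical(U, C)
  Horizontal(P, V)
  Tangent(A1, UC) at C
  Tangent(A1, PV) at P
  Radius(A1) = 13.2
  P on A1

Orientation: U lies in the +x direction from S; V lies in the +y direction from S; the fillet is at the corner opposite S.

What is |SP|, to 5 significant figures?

53.666

The virtual corner opposite S is at (33.200, 49.800). The tangent condition forces NC to be normal to UC and since A1 is tangent to PV there, NP ⟂ PV, with radius 13.2, so the center N sits 13.2 in from both sides at N = (20.000, 36.600). That places the tangent points at C = (33.200, 36.600) on UC and P = (20.000, 49.800) on PV. Then |SP| = |P − S| = 53.666.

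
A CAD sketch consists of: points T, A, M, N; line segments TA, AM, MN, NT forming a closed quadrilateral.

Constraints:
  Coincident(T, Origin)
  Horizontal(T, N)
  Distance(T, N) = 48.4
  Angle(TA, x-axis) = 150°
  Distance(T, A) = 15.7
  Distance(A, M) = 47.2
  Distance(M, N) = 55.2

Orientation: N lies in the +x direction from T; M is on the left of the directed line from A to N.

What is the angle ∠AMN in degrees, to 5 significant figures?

74.761°

Checks: |AM| = 47.20 ✓; |MN| = 55.20 ✓.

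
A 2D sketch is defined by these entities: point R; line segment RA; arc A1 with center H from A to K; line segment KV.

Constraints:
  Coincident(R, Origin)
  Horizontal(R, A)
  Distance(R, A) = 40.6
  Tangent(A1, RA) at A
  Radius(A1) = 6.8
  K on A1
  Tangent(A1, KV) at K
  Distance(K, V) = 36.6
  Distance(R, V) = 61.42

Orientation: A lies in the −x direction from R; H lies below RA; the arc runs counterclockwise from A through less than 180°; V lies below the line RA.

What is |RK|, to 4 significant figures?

47.96

Checks: |HK| = 6.800 ✓; ∠(HK, KV) = 90.00° ✓; |KV| = 36.60 ✓; |RV| = 61.42 ✓.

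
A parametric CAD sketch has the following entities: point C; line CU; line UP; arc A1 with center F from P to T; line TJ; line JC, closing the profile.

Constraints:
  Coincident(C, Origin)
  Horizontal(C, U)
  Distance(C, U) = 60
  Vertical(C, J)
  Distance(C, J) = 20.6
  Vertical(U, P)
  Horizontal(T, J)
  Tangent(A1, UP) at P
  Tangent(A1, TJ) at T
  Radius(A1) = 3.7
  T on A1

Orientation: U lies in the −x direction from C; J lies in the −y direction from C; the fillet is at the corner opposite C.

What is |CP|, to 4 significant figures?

62.33

C is at the origin; CU is horizontal with |CU| = 60.0 and U on the −x side, so U = (-60.00, 0.000). CJ is vertical with |CJ| = 20.6 and J on the −y side, so J = (0.000, -20.60). The virtual corner opposite C is at (-60.00, -20.60). Since A1 is tangent to UP there, FP ⟂ UP and A1 meets TJ tangentially, so FT is at right angles to TJ, with radius 3.7, so the center F sits 3.7 in from both sides at F = (-56.30, -16.90). That places the tangent points at P = (-60.00, -16.90) on UP and T = (-56.30, -20.60) on TJ. Then |CP| = |P − C| = 62.33.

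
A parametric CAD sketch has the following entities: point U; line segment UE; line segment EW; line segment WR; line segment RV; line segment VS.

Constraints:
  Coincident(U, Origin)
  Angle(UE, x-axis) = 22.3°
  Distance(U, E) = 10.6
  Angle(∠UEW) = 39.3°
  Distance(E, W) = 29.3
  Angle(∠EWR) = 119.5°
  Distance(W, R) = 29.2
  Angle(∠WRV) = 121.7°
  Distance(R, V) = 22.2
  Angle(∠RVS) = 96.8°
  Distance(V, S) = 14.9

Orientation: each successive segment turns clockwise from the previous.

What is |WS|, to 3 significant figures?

40.6

U is at the origin; UE runs at 22.3° with length 10.6, so E = (9.81, 4.02). ∠UEW = 39.3° gives EW at -118° from the x-axis; with |EW| = 29.3, W = (-4.13, -21.8). ∠EWR = 119.5° gives WR at -179° from the x-axis; with |WR| = 29.2, R = (-33.3, -22.3). ∠WRV = 121.7° gives RV at 123° from the x-axis; with |RV| = 22.2, V = (-45.3, -3.65). ∠RVS = 96.8° gives VS at 39.6° from the x-axis; with |VS| = 14.9, S = (-33.9, 5.85). Then |WS| = |S − W| = 40.6.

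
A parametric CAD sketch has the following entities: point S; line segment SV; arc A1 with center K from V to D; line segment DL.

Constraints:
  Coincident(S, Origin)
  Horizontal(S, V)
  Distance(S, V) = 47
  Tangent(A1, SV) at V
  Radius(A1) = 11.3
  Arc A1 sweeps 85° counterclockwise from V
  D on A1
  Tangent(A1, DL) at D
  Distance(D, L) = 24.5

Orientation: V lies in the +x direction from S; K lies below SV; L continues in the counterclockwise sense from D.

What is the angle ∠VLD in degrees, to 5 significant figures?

16.092°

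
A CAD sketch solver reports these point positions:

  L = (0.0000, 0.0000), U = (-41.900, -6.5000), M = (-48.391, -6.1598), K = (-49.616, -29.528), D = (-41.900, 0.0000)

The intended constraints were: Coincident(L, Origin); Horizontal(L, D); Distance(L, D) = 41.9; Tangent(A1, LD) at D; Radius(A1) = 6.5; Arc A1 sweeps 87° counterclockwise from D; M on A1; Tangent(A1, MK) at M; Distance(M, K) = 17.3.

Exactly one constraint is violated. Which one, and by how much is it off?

Distance(M, K) = 17.3 — off by 6.10.

L = (0.00, 0.00) ✓; L.y = 0.00, D.y = 0.00 ✓; |LD| = 41.90 ✓; ∠(UD, DL) = 90.00° ✓; |UD| = 6.500 ✓; bearing(U→M) − bearing(U→D) = 87.00° ✓; |UM| = 6.500 ✓; ∠(UM, MK) = 90.00° ✓; |MK| = 23.40 ✗.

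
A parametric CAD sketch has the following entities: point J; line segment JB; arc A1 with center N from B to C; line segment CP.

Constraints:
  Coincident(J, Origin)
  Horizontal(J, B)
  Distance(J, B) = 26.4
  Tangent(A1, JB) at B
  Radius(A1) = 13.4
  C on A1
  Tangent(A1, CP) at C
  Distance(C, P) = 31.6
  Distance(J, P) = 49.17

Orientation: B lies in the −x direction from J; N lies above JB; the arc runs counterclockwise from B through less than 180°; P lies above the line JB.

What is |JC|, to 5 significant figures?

19.816

J is at the origin; J and B share the same y with |JB| = 26.4 and B on the −x side, so B = (-26.400, 0.0000). Tangency of A1 to JB means the radius NB is perpendicular to JB, so N = B + (0, 13.4) = (-26.400, 13.400). Since NC ⟂ CP (tangency), |NP| = √(13.4² + 31.6²) = 34.324 regardless of where C sits on A1. So P lies on both circle(J, 49.17) and circle(N, 34.324); the above-JB intersection is P = (-16.582, 46.290). C is the foot of the tangent from P: C = (-13.082, 14.884).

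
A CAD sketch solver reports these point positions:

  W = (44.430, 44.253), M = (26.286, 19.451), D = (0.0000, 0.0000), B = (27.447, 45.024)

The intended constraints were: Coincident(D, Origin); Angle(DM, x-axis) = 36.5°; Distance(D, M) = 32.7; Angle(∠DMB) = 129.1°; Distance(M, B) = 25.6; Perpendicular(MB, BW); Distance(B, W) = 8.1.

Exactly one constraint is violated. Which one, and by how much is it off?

Distance(B, W) = 8.1 — off by 8.90.

D = (0.00, 0.00) ✓; DM at 36.50° ✓; |DM| = 32.70 ✓; ∠DMB = 129.1° ✓; |MB| = 25.60 ✓; ∠(MB, BW) = 90.00° ✓; |BW| = 17.00 ✗.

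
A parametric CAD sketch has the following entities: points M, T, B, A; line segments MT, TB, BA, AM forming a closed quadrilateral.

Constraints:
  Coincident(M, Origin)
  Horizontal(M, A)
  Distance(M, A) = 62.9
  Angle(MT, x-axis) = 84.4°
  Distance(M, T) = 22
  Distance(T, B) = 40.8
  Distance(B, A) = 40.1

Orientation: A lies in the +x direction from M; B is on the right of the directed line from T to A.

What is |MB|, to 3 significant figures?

27.5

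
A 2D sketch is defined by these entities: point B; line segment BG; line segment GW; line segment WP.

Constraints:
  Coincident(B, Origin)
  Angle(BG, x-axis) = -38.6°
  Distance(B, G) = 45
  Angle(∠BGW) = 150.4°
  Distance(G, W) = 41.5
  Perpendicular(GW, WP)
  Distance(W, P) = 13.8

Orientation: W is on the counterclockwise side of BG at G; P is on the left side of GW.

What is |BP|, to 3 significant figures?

81.1

∠BGW = 150.4°, so GW runs at -38.6° + (180° − 150.4°) = -9.00° from the x-axis; with |GW| = 41.5, W = G + 41.5·(cos -9.00°, sin -9.00°) = (76.2, -34.6). The perpendicularity gives WP at right angles to GW; with |WP| = 13.8 on the left of GW, P = W + 13.8·(0.156, 0.988) = (78.3, -20.9). Then |BP| = |P − B| = 81.1.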